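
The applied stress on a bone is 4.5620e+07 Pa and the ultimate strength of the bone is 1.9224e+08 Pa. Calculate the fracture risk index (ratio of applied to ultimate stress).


FRI = applied / ultimate
FRI = 4.5620e+07 / 1.9224e+08
FRI = 0.2373


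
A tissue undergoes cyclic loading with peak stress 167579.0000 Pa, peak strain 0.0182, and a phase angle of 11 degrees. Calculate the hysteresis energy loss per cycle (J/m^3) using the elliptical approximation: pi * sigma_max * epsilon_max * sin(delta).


E_loss = pi * sigma_max * epsilon_max * sin(delta)
delta = 11 deg = 0.1920 rad
sin(delta) = 0.1908
E_loss = pi * 167579.0000 * 0.0182 * 0.1908
E_loss = 1828.2673


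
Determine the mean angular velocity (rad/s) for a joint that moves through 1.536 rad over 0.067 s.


omega = delta_theta / delta_t
omega = 1.536 / 0.067
omega = 22.9254


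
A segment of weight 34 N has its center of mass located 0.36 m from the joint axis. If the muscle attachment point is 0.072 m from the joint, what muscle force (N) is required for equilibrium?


F_muscle = W * d_load / d_muscle
F_muscle = 34 * 0.36 / 0.072
Numerator = 12.2400
F_muscle = 170.0000


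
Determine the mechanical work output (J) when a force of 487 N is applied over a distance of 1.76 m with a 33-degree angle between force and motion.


W = F * d * cos(theta)
theta = 33 deg = 0.5760 rad
cos(theta) = 0.8387
W = 487 * 1.76 * 0.8387
W = 718.8413


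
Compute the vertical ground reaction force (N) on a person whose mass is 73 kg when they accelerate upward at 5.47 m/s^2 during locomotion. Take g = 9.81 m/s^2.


GRF = m * (g + a)
GRF = 73 * (9.81 + 5.47)
GRF = 73 * 15.2800
GRF = 1115.4400


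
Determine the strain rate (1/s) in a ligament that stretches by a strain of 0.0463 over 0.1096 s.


strain_rate = delta_strain / delta_t
strain_rate = 0.0463 / 0.1096
strain_rate = 0.4224


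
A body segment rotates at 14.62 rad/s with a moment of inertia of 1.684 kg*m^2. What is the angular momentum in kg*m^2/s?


L = I * omega
L = 1.684 * 14.62
L = 24.6201


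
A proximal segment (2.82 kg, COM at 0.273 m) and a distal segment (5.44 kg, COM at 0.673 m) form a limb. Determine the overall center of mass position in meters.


COM = (m1*x1 + m2*x2) / (m1 + m2)
COM = (2.82*0.273 + 5.44*0.673) / (2.82 + 5.44)
Numerator = 4.4310
Denominator = 8.2600
COM = 0.5364


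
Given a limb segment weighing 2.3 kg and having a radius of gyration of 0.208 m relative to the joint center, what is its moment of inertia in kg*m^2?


I = m * k^2
I = 2.3 * 0.208^2
k^2 = 0.0433
I = 0.0995


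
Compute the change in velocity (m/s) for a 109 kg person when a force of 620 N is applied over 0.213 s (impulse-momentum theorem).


J = F * dt = 620 * 0.213 = 132.0600 N*s
delta_v = J / m
delta_v = 132.0600 / 109
delta_v = 1.2116


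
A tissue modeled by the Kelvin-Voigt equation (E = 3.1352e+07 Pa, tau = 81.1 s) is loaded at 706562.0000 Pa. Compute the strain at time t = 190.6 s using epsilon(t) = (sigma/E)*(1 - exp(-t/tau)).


epsilon(t) = (sigma/E) * (1 - exp(-t/tau))
sigma/E = 706562.0000 / 3.1352e+07 = 0.0225
exp(-t/tau) = exp(-190.6 / 81.1) = 0.0954
epsilon = 0.0225 * (1 - 0.0954)
epsilon = 0.0204


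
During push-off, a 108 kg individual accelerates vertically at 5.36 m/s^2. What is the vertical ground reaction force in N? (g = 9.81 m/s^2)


GRF = m * (g + a)
GRF = 108 * (9.81 + 5.36)
GRF = 108 * 15.1700
GRF = 1638.3600


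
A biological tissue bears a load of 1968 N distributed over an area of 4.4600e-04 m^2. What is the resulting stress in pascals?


stress = F / A
stress = 1968 / 4.4600e-04
stress = 4.4126e+06


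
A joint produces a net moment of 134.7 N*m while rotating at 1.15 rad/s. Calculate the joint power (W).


P = M * omega
P = 134.7 * 1.15
P = 154.9050


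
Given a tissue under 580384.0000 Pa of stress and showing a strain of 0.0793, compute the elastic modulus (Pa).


E = stress / strain
E = 580384.0000 / 0.0793
E = 7.3188e+06


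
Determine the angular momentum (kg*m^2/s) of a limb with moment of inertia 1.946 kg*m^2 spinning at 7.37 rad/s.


L = I * omega
L = 1.946 * 7.37
L = 14.3420


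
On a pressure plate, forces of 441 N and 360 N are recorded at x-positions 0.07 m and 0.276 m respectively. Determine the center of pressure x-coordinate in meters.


COP_x = (F1*x1 + F2*x2) / (F1 + F2)
COP_x = (441*0.07 + 360*0.276) / (441 + 360)
Numerator = 130.2300
Denominator = 801
COP_x = 0.1626


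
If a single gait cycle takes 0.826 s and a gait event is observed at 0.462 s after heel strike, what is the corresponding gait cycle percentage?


pct = (event_time / cycle_time) * 100
pct = (0.462 / 0.826) * 100
ratio = 0.5593
pct = 55.9322


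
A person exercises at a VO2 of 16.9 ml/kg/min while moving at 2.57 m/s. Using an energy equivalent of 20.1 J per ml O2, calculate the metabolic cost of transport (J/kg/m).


Power per kg = VO2 * 20.1 / 60
Power per kg = 16.9 * 20.1 / 60 = 5.6615 W/kg
Cost = power_per_kg / speed
Cost = 5.6615 / 2.57
Cost = 2.2029


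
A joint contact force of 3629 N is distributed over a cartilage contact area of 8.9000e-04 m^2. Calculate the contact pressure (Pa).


P = F / A
P = 3629 / 8.9000e-04
P = 4.0775e+06


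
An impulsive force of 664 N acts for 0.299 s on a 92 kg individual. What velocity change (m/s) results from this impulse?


J = F * dt = 664 * 0.299 = 198.5360 N*s
delta_v = J / m
delta_v = 198.5360 / 92
delta_v = 2.1580


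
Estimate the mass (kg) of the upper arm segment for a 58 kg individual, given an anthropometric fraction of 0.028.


m_segment = body_mass * fraction
m_segment = 58 * 0.028
m_segment = 1.6240


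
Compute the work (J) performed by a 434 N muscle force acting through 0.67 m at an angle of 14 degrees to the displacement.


W = F * d * cos(theta)
theta = 14 deg = 0.2443 rad
cos(theta) = 0.9703
W = 434 * 0.67 * 0.9703
W = 282.1426


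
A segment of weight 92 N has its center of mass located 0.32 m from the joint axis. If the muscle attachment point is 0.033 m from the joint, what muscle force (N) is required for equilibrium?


F_muscle = W * d_load / d_muscle
F_muscle = 92 * 0.32 / 0.033
Numerator = 29.4400
F_muscle = 892.1212


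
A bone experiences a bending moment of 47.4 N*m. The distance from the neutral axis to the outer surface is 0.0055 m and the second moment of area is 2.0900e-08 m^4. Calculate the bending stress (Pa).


sigma = M * c / I
sigma = 47.4 * 0.0055 / 2.0900e-08
M * c = 0.2607
sigma = 1.2474e+07


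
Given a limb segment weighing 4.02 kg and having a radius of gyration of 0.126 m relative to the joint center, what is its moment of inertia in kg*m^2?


I = m * k^2
I = 4.02 * 0.126^2
k^2 = 0.0159
I = 0.0638


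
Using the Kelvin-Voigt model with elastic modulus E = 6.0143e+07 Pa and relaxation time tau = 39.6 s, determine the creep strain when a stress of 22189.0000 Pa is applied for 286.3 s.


epsilon(t) = (sigma/E) * (1 - exp(-t/tau))
sigma/E = 22189.0000 / 6.0143e+07 = 3.6894e-04
exp(-t/tau) = exp(-286.3 / 39.6) = 7.2467e-04
epsilon = 3.6894e-04 * (1 - 7.2467e-04)
epsilon = 3.6867e-04


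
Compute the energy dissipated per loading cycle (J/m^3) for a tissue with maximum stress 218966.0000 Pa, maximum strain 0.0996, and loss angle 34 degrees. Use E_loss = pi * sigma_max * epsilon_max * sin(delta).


E_loss = pi * sigma_max * epsilon_max * sin(delta)
delta = 34 deg = 0.5934 rad
sin(delta) = 0.5592
E_loss = pi * 218966.0000 * 0.0996 * 0.5592
E_loss = 38313.1224


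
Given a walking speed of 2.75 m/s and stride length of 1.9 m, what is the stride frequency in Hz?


f = v / stride_length
f = 2.75 / 1.9
f = 1.4474


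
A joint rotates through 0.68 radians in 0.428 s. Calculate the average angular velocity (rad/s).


omega = delta_theta / delta_t
omega = 0.68 / 0.428
omega = 1.5888


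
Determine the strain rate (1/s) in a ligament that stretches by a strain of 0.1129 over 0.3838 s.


strain_rate = delta_strain / delta_t
strain_rate = 0.1129 / 0.3838
strain_rate = 0.2942


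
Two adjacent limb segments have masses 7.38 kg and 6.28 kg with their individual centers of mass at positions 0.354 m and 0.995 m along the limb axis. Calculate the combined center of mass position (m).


COM = (m1*x1 + m2*x2) / (m1 + m2)
COM = (7.38*0.354 + 6.28*0.995) / (7.38 + 6.28)
Numerator = 8.8611
Denominator = 13.6600
COM = 0.6487


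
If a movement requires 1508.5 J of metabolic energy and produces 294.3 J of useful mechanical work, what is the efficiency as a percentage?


eta = (W_mech / E_meta) * 100
eta = (294.3 / 1508.5) * 100
ratio = 0.1951
eta = 19.5094


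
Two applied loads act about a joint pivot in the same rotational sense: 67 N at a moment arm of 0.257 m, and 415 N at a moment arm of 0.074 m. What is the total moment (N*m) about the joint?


M = F1 * d1 + F2 * d2
M = 67 * 0.257 + 415 * 0.074
M = 17.2190 + 30.7100
M = 47.9290


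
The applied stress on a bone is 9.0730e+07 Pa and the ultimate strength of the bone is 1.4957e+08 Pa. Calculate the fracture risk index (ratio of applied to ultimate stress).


FRI = applied / ultimate
FRI = 9.0730e+07 / 1.4957e+08
FRI = 0.6066


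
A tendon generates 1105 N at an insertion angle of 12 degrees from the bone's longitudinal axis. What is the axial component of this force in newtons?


F_eff = F_tendon * cos(theta)
theta = 12 deg = 0.2094 rad
cos(theta) = 0.9781
F_eff = 1105 * 0.9781
F_eff = 1080.8531


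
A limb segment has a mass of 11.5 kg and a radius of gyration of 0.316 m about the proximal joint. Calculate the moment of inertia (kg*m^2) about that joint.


I = m * k^2
I = 11.5 * 0.316^2
k^2 = 0.0999
I = 1.1483


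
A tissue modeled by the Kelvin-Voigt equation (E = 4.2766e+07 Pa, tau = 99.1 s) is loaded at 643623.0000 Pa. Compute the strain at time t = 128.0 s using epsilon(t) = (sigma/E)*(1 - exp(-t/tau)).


epsilon(t) = (sigma/E) * (1 - exp(-t/tau))
sigma/E = 643623.0000 / 4.2766e+07 = 0.0150
exp(-t/tau) = exp(-128.0 / 99.1) = 0.2748
epsilon = 0.0150 * (1 - 0.2748)
epsilon = 0.0109


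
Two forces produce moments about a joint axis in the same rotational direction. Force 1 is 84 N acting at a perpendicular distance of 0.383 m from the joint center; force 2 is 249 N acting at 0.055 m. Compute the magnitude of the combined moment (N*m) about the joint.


M = F1 * d1 + F2 * d2
M = 84 * 0.383 + 249 * 0.055
M = 32.1720 + 13.6950
M = 45.8670


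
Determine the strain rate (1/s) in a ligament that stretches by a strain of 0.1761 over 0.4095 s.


strain_rate = delta_strain / delta_t
strain_rate = 0.1761 / 0.4095
strain_rate = 0.4300


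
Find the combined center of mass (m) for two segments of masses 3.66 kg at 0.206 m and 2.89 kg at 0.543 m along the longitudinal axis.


COM = (m1*x1 + m2*x2) / (m1 + m2)
COM = (3.66*0.206 + 2.89*0.543) / (3.66 + 2.89)
Numerator = 2.3232
Denominator = 6.5500
COM = 0.3547


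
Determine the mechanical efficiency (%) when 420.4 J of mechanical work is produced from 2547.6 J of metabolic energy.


eta = (W_mech / E_meta) * 100
eta = (420.4 / 2547.6) * 100
ratio = 0.1650
eta = 16.5018


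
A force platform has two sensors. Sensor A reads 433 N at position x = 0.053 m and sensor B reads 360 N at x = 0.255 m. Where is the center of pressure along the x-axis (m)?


COP_x = (F1*x1 + F2*x2) / (F1 + F2)
COP_x = (433*0.053 + 360*0.255) / (433 + 360)
Numerator = 114.7490
Denominator = 793
COP_x = 0.1447


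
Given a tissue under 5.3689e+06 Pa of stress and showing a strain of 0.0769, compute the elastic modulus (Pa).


E = stress / strain
E = 5.3689e+06 / 0.0769
E = 6.9817e+07


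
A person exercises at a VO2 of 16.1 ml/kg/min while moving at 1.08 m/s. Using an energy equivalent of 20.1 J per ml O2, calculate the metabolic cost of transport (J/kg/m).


Power per kg = VO2 * 20.1 / 60
Power per kg = 16.1 * 20.1 / 60 = 5.3935 W/kg
Cost = power_per_kg / speed
Cost = 5.3935 / 1.08
Cost = 4.9940


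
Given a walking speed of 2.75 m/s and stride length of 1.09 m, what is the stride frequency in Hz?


f = v / stride_length
f = 2.75 / 1.09
f = 2.5229


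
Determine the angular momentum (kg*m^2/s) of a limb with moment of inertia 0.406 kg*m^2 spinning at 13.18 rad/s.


L = I * omega
L = 0.406 * 13.18
L = 5.3511


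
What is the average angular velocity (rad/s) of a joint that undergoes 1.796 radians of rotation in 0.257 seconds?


omega = delta_theta / delta_t
omega = 1.796 / 0.257
omega = 6.9883


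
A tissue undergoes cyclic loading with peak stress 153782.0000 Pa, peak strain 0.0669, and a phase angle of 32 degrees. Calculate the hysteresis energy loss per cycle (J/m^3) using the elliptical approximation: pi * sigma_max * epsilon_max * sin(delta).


E_loss = pi * sigma_max * epsilon_max * sin(delta)
delta = 32 deg = 0.5585 rad
sin(delta) = 0.5299
E_loss = pi * 153782.0000 * 0.0669 * 0.5299
E_loss = 17127.3906


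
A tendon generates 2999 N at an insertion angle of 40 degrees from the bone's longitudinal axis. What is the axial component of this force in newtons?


F_eff = F_tendon * cos(theta)
theta = 40 deg = 0.6981 rad
cos(theta) = 0.7660
F_eff = 2999 * 0.7660
F_eff = 2297.3673


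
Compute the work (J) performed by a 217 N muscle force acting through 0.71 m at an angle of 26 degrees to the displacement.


W = F * d * cos(theta)
theta = 26 deg = 0.4538 rad
cos(theta) = 0.8988
W = 217 * 0.71 * 0.8988
W = 138.4772


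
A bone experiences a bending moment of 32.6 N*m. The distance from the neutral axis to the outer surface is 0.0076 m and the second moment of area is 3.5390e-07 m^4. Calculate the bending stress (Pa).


sigma = M * c / I
sigma = 32.6 * 0.0076 / 3.5390e-07
M * c = 0.2478
sigma = 700084.7697


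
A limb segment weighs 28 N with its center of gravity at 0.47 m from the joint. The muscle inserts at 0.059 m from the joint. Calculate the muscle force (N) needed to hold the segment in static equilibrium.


F_muscle = W * d_load / d_muscle
F_muscle = 28 * 0.47 / 0.059
Numerator = 13.1600
F_muscle = 223.0508


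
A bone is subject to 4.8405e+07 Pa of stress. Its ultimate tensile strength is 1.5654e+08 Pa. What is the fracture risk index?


FRI = applied / ultimate
FRI = 4.8405e+07 / 1.5654e+08
FRI = 0.3092


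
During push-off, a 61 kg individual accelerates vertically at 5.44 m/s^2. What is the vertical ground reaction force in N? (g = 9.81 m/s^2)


GRF = m * (g + a)
GRF = 61 * (9.81 + 5.44)
GRF = 61 * 15.2500
GRF = 930.2500


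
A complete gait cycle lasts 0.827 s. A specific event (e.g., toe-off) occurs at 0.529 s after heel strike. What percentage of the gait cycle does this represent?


pct = (event_time / cycle_time) * 100
pct = (0.529 / 0.827) * 100
ratio = 0.6397
pct = 63.9661


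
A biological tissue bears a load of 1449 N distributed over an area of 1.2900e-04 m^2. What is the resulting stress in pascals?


stress = F / A
stress = 1449 / 1.2900e-04
stress = 1.1233e+07


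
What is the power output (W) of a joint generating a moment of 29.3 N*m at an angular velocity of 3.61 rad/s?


P = M * omega
P = 29.3 * 3.61
P = 105.7730


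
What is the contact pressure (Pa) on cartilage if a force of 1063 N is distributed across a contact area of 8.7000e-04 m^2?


P = F / A
P = 1063 / 8.7000e-04
P = 1.2218e+06


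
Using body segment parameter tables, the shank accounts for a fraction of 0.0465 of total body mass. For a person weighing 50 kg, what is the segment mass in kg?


m_segment = body_mass * fraction
m_segment = 50 * 0.0465
m_segment = 2.3250


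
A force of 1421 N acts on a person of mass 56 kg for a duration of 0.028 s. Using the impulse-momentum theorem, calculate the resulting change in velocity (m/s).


J = F * dt = 1421 * 0.028 = 39.7880 N*s
delta_v = J / m
delta_v = 39.7880 / 56
delta_v = 0.7105


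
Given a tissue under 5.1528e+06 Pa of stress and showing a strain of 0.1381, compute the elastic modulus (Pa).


E = stress / strain
E = 5.1528e+06 / 0.1381
E = 3.7312e+07


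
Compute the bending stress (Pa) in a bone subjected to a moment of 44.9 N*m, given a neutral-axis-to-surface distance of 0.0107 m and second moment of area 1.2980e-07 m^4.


sigma = M * c / I
sigma = 44.9 * 0.0107 / 1.2980e-07
M * c = 0.4804
sigma = 3.7013e+06


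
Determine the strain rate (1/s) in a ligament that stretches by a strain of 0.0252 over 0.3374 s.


strain_rate = delta_strain / delta_t
strain_rate = 0.0252 / 0.3374
strain_rate = 0.0747


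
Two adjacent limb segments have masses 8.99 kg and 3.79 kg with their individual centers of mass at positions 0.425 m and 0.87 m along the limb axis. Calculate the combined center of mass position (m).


COM = (m1*x1 + m2*x2) / (m1 + m2)
COM = (8.99*0.425 + 3.79*0.87) / (8.99 + 3.79)
Numerator = 7.1181
Denominator = 12.7800
COM = 0.5570


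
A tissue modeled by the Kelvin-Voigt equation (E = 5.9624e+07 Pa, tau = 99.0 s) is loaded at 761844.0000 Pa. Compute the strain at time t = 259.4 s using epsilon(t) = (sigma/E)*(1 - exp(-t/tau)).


epsilon(t) = (sigma/E) * (1 - exp(-t/tau))
sigma/E = 761844.0000 / 5.9624e+07 = 0.0128
exp(-t/tau) = exp(-259.4 / 99.0) = 0.0728
epsilon = 0.0128 * (1 - 0.0728)
epsilon = 0.0118


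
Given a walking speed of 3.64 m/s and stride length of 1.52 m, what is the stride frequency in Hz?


f = v / stride_length
f = 3.64 / 1.52
f = 2.3947


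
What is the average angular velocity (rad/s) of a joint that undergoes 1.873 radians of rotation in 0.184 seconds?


omega = delta_theta / delta_t
omega = 1.873 / 0.184
omega = 10.1793


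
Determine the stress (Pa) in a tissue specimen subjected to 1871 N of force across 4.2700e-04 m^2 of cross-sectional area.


stress = F / A
stress = 1871 / 4.2700e-04
stress = 4.3817e+06


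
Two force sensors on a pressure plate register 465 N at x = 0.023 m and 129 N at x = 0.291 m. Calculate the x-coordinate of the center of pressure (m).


COP_x = (F1*x1 + F2*x2) / (F1 + F2)
COP_x = (465*0.023 + 129*0.291) / (465 + 129)
Numerator = 48.2340
Denominator = 594
COP_x = 0.0812


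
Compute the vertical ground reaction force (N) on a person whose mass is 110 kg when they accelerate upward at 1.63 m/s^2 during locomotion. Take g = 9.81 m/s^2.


GRF = m * (g + a)
GRF = 110 * (9.81 + 1.63)
GRF = 110 * 11.4400
GRF = 1258.4000


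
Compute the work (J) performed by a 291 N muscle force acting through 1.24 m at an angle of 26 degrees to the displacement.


W = F * d * cos(theta)
theta = 26 deg = 0.4538 rad
cos(theta) = 0.8988
W = 291 * 1.24 * 0.8988
W = 324.3208


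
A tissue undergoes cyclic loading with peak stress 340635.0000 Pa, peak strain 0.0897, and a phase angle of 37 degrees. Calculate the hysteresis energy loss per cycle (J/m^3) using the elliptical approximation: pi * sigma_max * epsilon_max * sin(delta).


E_loss = pi * sigma_max * epsilon_max * sin(delta)
delta = 37 deg = 0.6458 rad
sin(delta) = 0.6018
E_loss = pi * 340635.0000 * 0.0897 * 0.6018
E_loss = 57768.9681


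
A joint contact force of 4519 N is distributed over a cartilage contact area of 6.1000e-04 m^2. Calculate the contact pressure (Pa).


P = F / A
P = 4519 / 6.1000e-04
P = 7.4082e+06


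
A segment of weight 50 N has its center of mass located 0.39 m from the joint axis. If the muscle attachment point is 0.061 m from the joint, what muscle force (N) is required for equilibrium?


F_muscle = W * d_load / d_muscle
F_muscle = 50 * 0.39 / 0.061
Numerator = 19.5000
F_muscle = 319.6721


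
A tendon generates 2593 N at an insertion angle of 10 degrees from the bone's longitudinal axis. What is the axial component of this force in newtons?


F_eff = F_tendon * cos(theta)
theta = 10 deg = 0.1745 rad
cos(theta) = 0.9848
F_eff = 2593 * 0.9848
F_eff = 2553.6065


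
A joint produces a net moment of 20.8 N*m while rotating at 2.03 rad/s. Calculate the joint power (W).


P = M * omega
P = 20.8 * 2.03
P = 42.2240


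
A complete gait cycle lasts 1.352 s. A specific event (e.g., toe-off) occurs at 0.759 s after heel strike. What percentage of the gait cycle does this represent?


pct = (event_time / cycle_time) * 100
pct = (0.759 / 1.352) * 100
ratio = 0.5614
pct = 56.1391


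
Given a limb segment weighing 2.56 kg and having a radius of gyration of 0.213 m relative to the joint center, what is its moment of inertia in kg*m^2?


I = m * k^2
I = 2.56 * 0.213^2
k^2 = 0.0454
I = 0.1161


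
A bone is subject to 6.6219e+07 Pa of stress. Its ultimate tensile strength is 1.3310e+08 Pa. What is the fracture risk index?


FRI = applied / ultimate
FRI = 6.6219e+07 / 1.3310e+08
FRI = 0.4975


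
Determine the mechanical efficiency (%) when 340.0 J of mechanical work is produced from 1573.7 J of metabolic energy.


eta = (W_mech / E_meta) * 100
eta = (340.0 / 1573.7) * 100
ratio = 0.2161
eta = 21.6051


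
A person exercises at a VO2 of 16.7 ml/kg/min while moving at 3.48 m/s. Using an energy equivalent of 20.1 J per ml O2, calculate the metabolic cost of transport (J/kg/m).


Power per kg = VO2 * 20.1 / 60
Power per kg = 16.7 * 20.1 / 60 = 5.5945 W/kg
Cost = power_per_kg / speed
Cost = 5.5945 / 3.48
Cost = 1.6076


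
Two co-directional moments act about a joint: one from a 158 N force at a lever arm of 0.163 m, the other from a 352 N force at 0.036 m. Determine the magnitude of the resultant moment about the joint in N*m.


M = F1 * d1 + F2 * d2
M = 158 * 0.163 + 352 * 0.036
M = 25.7540 + 12.6720
M = 38.4260


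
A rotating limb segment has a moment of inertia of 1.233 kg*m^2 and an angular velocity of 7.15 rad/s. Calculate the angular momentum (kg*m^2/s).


L = I * omega
L = 1.233 * 7.15
L = 8.8160


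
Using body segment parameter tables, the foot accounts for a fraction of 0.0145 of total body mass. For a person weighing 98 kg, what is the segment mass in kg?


m_segment = body_mass * fraction
m_segment = 98 * 0.0145
m_segment = 1.4210


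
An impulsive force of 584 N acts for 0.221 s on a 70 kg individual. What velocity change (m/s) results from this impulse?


J = F * dt = 584 * 0.221 = 129.0640 N*s
delta_v = J / m
delta_v = 129.0640 / 70
delta_v = 1.8438


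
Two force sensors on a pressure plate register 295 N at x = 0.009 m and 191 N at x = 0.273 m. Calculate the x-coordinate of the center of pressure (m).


COP_x = (F1*x1 + F2*x2) / (F1 + F2)
COP_x = (295*0.009 + 191*0.273) / (295 + 191)
Numerator = 54.7980
Denominator = 486
COP_x = 0.1128


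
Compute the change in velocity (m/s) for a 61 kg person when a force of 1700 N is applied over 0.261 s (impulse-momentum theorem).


J = F * dt = 1700 * 0.261 = 443.7000 N*s
delta_v = J / m
delta_v = 443.7000 / 61
delta_v = 7.2738


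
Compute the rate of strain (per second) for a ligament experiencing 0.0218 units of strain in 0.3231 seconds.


strain_rate = delta_strain / delta_t
strain_rate = 0.0218 / 0.3231
strain_rate = 0.0675


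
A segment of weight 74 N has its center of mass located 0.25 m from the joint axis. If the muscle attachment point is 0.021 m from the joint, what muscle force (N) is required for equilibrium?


F_muscle = W * d_load / d_muscle
F_muscle = 74 * 0.25 / 0.021
Numerator = 18.5000
F_muscle = 880.9524


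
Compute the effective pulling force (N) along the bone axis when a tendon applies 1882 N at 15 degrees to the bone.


F_eff = F_tendon * cos(theta)
theta = 15 deg = 0.2618 rad
cos(theta) = 0.9659
F_eff = 1882 * 0.9659
F_eff = 1817.8724


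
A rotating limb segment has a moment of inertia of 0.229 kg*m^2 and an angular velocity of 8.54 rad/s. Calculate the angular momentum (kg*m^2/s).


L = I * omega
L = 0.229 * 8.54
L = 1.9557


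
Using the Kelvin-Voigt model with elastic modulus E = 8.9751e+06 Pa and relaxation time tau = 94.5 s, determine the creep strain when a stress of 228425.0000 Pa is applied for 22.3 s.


epsilon(t) = (sigma/E) * (1 - exp(-t/tau))
sigma/E = 228425.0000 / 8.9751e+06 = 0.0255
exp(-t/tau) = exp(-22.3 / 94.5) = 0.7898
epsilon = 0.0255 * (1 - 0.7898)
epsilon = 0.0053


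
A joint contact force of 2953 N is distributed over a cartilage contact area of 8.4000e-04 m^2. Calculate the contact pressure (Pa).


P = F / A
P = 2953 / 8.4000e-04
P = 3.5155e+06


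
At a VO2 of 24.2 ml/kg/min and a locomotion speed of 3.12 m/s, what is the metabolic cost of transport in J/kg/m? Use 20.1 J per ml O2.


Power per kg = VO2 * 20.1 / 60
Power per kg = 24.2 * 20.1 / 60 = 8.1070 W/kg
Cost = power_per_kg / speed
Cost = 8.1070 / 3.12
Cost = 2.5984


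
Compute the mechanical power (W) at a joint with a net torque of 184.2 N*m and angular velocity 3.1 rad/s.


P = M * omega
P = 184.2 * 3.1
P = 571.0200


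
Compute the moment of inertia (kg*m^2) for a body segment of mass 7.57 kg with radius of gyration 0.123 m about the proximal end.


I = m * k^2
I = 7.57 * 0.123^2
k^2 = 0.0151
I = 0.1145


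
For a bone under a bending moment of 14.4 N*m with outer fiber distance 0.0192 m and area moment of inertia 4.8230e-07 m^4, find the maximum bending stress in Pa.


sigma = M * c / I
sigma = 14.4 * 0.0192 / 4.8230e-07
M * c = 0.2765
sigma = 573253.1619


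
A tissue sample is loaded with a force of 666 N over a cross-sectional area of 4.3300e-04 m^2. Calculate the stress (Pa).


stress = F / A
stress = 666 / 4.3300e-04
stress = 1.5381e+06


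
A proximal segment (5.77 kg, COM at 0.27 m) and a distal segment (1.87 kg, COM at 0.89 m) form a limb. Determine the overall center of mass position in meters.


COM = (m1*x1 + m2*x2) / (m1 + m2)
COM = (5.77*0.27 + 1.87*0.89) / (5.77 + 1.87)
Numerator = 3.2222
Denominator = 7.6400
COM = 0.4218


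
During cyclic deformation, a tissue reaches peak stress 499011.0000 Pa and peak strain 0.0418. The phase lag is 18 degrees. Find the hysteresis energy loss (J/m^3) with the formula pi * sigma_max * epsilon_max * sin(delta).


E_loss = pi * sigma_max * epsilon_max * sin(delta)
delta = 18 deg = 0.3142 rad
sin(delta) = 0.3090
E_loss = pi * 499011.0000 * 0.0418 * 0.3090
E_loss = 20249.7021


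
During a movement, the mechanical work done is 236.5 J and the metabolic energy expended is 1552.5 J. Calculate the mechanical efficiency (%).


eta = (W_mech / E_meta) * 100
eta = (236.5 / 1552.5) * 100
ratio = 0.1523
eta = 15.2335


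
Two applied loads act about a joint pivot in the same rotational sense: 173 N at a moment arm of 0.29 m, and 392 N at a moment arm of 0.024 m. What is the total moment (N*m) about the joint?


M = F1 * d1 + F2 * d2
M = 173 * 0.29 + 392 * 0.024
M = 50.1700 + 9.4080
M = 59.5780


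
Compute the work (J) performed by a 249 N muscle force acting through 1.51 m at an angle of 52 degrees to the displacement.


W = F * d * cos(theta)
theta = 52 deg = 0.9076 rad
cos(theta) = 0.6157
W = 249 * 1.51 * 0.6157
W = 231.4826


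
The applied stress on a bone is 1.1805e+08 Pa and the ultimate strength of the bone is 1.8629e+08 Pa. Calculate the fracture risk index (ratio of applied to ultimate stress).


FRI = applied / ultimate
FRI = 1.1805e+08 / 1.8629e+08
FRI = 0.6337


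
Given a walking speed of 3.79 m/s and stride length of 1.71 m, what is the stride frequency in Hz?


f = v / stride_length
f = 3.79 / 1.71
f = 2.2164


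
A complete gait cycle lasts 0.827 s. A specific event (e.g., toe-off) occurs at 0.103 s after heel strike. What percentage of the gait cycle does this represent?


pct = (event_time / cycle_time) * 100
pct = (0.103 / 0.827) * 100
ratio = 0.1245
pct = 12.4547


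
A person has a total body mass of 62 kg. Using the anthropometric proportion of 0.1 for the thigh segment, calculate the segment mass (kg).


m_segment = body_mass * fraction
m_segment = 62 * 0.1
m_segment = 6.2000


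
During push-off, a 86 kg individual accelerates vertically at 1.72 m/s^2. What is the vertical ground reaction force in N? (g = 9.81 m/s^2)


GRF = m * (g + a)
GRF = 86 * (9.81 + 1.72)
GRF = 86 * 11.5300
GRF = 991.5800


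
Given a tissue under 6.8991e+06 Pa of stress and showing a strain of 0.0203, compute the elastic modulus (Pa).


E = stress / strain
E = 6.8991e+06 / 0.0203
E = 3.3986e+08


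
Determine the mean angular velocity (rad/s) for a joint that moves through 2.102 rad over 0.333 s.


omega = delta_theta / delta_t
omega = 2.102 / 0.333
omega = 6.3123


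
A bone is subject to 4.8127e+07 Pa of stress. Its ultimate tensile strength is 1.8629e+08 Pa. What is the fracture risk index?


FRI = applied / ultimate
FRI = 4.8127e+07 / 1.8629e+08
FRI = 0.2583


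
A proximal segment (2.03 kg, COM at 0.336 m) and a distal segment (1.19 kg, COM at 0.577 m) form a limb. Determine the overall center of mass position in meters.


COM = (m1*x1 + m2*x2) / (m1 + m2)
COM = (2.03*0.336 + 1.19*0.577) / (2.03 + 1.19)
Numerator = 1.3687
Denominator = 3.2200
COM = 0.4251


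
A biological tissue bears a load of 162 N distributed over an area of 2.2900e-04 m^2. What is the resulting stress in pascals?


stress = F / A
stress = 162 / 2.2900e-04
stress = 707423.5808


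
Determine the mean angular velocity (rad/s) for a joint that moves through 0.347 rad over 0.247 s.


omega = delta_theta / delta_t
omega = 0.347 / 0.247
omega = 1.4049


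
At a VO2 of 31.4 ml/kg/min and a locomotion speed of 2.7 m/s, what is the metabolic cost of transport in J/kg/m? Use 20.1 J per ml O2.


Power per kg = VO2 * 20.1 / 60
Power per kg = 31.4 * 20.1 / 60 = 10.5190 W/kg
Cost = power_per_kg / speed
Cost = 10.5190 / 2.7
Cost = 3.8959


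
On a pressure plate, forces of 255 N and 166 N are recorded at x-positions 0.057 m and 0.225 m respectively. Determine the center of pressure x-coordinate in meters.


COP_x = (F1*x1 + F2*x2) / (F1 + F2)
COP_x = (255*0.057 + 166*0.225) / (255 + 166)
Numerator = 51.8850
Denominator = 421
COP_x = 0.1232


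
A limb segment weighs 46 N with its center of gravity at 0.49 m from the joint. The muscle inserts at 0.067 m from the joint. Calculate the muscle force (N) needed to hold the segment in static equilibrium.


F_muscle = W * d_load / d_muscle
F_muscle = 46 * 0.49 / 0.067
Numerator = 22.5400
F_muscle = 336.4179


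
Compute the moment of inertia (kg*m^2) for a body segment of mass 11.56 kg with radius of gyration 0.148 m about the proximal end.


I = m * k^2
I = 11.56 * 0.148^2
k^2 = 0.0219
I = 0.2532


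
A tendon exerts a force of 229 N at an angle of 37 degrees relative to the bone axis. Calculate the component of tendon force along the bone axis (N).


F_eff = F_tendon * cos(theta)
theta = 37 deg = 0.6458 rad
cos(theta) = 0.7986
F_eff = 229 * 0.7986
F_eff = 182.8875


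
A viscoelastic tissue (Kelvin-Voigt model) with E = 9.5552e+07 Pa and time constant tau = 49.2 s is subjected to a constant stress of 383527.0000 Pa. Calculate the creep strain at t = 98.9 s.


epsilon(t) = (sigma/E) * (1 - exp(-t/tau))
sigma/E = 383527.0000 / 9.5552e+07 = 0.0040
exp(-t/tau) = exp(-98.9 / 49.2) = 0.1340
epsilon = 0.0040 * (1 - 0.1340)
epsilon = 0.0035


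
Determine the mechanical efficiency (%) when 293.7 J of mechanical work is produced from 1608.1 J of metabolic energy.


eta = (W_mech / E_meta) * 100
eta = (293.7 / 1608.1) * 100
ratio = 0.1826
eta = 18.2638


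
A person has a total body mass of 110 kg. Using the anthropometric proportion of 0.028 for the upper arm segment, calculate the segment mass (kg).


m_segment = body_mass * fraction
m_segment = 110 * 0.028
m_segment = 3.0800


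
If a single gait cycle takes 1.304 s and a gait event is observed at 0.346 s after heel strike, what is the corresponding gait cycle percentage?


pct = (event_time / cycle_time) * 100
pct = (0.346 / 1.304) * 100
ratio = 0.2653
pct = 26.5337


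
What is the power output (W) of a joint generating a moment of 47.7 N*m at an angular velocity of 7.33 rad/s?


P = M * omega
P = 47.7 * 7.33
P = 349.6410


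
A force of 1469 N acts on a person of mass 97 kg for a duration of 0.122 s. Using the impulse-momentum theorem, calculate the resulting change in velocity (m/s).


J = F * dt = 1469 * 0.122 = 179.2180 N*s
delta_v = J / m
delta_v = 179.2180 / 97
delta_v = 1.8476


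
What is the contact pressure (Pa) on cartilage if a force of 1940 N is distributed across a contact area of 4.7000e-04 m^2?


P = F / A
P = 1940 / 4.7000e-04
P = 4.1277e+06


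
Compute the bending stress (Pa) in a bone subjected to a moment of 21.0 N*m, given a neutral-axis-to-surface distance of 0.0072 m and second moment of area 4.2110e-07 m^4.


sigma = M * c / I
sigma = 21.0 * 0.0072 / 4.2110e-07
M * c = 0.1512
sigma = 359059.6058


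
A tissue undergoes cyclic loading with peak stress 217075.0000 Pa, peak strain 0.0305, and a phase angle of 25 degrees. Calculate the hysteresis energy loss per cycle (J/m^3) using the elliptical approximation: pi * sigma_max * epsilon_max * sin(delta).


E_loss = pi * sigma_max * epsilon_max * sin(delta)
delta = 25 deg = 0.4363 rad
sin(delta) = 0.4226
E_loss = pi * 217075.0000 * 0.0305 * 0.4226
E_loss = 8790.3827


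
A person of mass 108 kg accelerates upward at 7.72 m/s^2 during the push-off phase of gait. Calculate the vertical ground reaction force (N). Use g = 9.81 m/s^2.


GRF = m * (g + a)
GRF = 108 * (9.81 + 7.72)
GRF = 108 * 17.5300
GRF = 1893.2400


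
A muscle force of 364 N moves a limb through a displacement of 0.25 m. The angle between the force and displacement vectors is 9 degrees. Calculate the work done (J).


W = F * d * cos(theta)
theta = 9 deg = 0.1571 rad
cos(theta) = 0.9877
W = 364 * 0.25 * 0.9877
W = 89.8796


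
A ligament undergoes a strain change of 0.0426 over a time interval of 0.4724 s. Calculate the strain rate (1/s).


strain_rate = delta_strain / delta_t
strain_rate = 0.0426 / 0.4724
strain_rate = 0.0902


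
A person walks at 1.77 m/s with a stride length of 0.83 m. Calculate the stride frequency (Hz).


f = v / stride_length
f = 1.77 / 0.83
f = 2.1325


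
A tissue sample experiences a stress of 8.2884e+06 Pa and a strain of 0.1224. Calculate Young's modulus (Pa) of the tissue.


E = stress / strain
E = 8.2884e+06 / 0.1224
E = 6.7716e+07


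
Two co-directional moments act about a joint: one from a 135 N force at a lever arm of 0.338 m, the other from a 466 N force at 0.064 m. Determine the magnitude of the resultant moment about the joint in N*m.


M = F1 * d1 + F2 * d2
M = 135 * 0.338 + 466 * 0.064
M = 45.6300 + 29.8240
M = 75.4540


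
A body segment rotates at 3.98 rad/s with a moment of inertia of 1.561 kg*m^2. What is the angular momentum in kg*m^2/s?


L = I * omega
L = 1.561 * 3.98
L = 6.2128


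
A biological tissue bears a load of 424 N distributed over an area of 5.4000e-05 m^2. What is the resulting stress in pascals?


stress = F / A
stress = 424 / 5.4000e-05
stress = 7.8519e+06


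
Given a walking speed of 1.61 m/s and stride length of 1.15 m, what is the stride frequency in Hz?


f = v / stride_length
f = 1.61 / 1.15
f = 1.4000


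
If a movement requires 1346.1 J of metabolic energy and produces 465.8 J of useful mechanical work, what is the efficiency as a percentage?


eta = (W_mech / E_meta) * 100
eta = (465.8 / 1346.1) * 100
ratio = 0.3460
eta = 34.6037


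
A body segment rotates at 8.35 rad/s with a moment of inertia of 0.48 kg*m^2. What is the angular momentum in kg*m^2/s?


L = I * omega
L = 0.48 * 8.35
L = 4.0080


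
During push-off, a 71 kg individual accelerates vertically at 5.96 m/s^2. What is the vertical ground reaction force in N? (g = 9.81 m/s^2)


GRF = m * (g + a)
GRF = 71 * (9.81 + 5.96)
GRF = 71 * 15.7700
GRF = 1119.6700


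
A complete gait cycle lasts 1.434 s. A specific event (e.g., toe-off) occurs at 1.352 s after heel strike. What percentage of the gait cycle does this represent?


pct = (event_time / cycle_time) * 100
pct = (1.352 / 1.434) * 100
ratio = 0.9428
pct = 94.2817


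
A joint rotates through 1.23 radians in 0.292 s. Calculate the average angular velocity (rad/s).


omega = delta_theta / delta_t
omega = 1.23 / 0.292
omega = 4.2123


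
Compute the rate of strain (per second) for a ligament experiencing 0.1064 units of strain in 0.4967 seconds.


strain_rate = delta_strain / delta_t
strain_rate = 0.1064 / 0.4967
strain_rate = 0.2142


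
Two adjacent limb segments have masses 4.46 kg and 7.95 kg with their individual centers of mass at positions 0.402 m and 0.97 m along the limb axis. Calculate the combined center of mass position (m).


COM = (m1*x1 + m2*x2) / (m1 + m2)
COM = (4.46*0.402 + 7.95*0.97) / (4.46 + 7.95)
Numerator = 9.5044
Denominator = 12.4100
COM = 0.7659


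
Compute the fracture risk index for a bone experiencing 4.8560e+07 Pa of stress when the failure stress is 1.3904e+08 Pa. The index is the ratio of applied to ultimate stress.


FRI = applied / ultimate
FRI = 4.8560e+07 / 1.3904e+08
FRI = 0.3493


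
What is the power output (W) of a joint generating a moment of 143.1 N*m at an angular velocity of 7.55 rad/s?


P = M * omega
P = 143.1 * 7.55
P = 1080.4050


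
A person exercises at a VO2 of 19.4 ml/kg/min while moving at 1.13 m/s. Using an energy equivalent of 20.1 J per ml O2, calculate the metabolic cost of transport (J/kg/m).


Power per kg = VO2 * 20.1 / 60
Power per kg = 19.4 * 20.1 / 60 = 6.4990 W/kg
Cost = power_per_kg / speed
Cost = 6.4990 / 1.13
Cost = 5.7513


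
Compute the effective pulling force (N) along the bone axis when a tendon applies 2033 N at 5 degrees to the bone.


F_eff = F_tendon * cos(theta)
theta = 5 deg = 0.0873 rad
cos(theta) = 0.9962
F_eff = 2033 * 0.9962
F_eff = 2025.2638


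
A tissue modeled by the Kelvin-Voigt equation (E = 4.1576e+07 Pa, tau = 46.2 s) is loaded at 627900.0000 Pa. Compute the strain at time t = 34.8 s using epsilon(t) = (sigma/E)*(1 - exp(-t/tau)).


epsilon(t) = (sigma/E) * (1 - exp(-t/tau))
sigma/E = 627900.0000 / 4.1576e+07 = 0.0151
exp(-t/tau) = exp(-34.8 / 46.2) = 0.4708
epsilon = 0.0151 * (1 - 0.4708)
epsilon = 0.0080


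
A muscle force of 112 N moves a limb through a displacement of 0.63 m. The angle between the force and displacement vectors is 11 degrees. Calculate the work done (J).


W = F * d * cos(theta)
theta = 11 deg = 0.1920 rad
cos(theta) = 0.9816
W = 112 * 0.63 * 0.9816
W = 69.2636


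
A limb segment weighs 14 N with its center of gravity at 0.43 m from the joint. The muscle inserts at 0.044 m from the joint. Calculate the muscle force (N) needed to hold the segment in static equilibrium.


F_muscle = W * d_load / d_muscle
F_muscle = 14 * 0.43 / 0.044
Numerator = 6.0200
F_muscle = 136.8182


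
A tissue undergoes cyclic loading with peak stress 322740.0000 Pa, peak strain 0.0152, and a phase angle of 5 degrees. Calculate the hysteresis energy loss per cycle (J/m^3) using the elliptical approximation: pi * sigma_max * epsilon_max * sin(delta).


E_loss = pi * sigma_max * epsilon_max * sin(delta)
delta = 5 deg = 0.0873 rad
sin(delta) = 0.0872
E_loss = pi * 322740.0000 * 0.0152 * 0.0872
E_loss = 1343.2049


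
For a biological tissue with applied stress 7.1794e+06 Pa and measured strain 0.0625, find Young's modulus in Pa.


E = stress / strain
E = 7.1794e+06 / 0.0625
E = 1.1487e+08


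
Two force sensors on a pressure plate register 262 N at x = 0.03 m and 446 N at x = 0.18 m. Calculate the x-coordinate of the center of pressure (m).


COP_x = (F1*x1 + F2*x2) / (F1 + F2)
COP_x = (262*0.03 + 446*0.18) / (262 + 446)
Numerator = 88.1400
Denominator = 708
COP_x = 0.1245


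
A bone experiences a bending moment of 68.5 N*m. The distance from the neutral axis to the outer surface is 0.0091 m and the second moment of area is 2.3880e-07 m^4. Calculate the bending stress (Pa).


sigma = M * c / I
sigma = 68.5 * 0.0091 / 2.3880e-07
M * c = 0.6234
sigma = 2.6103e+06
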